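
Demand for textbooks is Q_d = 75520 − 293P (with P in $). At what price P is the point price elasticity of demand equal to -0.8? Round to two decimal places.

114.55

Ed = −293P/(75520 − 293P). Set this equal to -0.8:
293P = 0.8·(75520 − 293P) ⇒ 293P(1 + 0.8) = 0.8·75520
P = 0.8·75520 / (293·1.8) = 114.5544…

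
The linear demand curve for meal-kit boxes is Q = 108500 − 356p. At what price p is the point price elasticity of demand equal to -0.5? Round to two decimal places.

Ed = −356p/(108500 − 356p). Set this equal to -0.5:
356p = 0.5·(108500 − 356p) ⇒ 356p(1 + 0.5) = 0.5·108500
p = 0.5·108500 / (356·1.5) = 101.5917…

101.59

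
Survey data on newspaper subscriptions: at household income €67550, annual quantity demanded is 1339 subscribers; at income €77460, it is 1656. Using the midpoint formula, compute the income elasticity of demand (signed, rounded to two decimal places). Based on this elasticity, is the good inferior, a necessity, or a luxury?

%ΔQ = (1656 − 1339)/[( 1339 + 1656)/2] = 317/1497.5 = 0.211686…
%ΔIncome = (77460 − 67550)/[( 67550 + 77460)/2] = 9910/72505 = 0.136680…
E_income = (317/1497.5) / (9910/72505) = 1.5487…
E_income > 1 ⇒ normal good, luxury.

1.55; luxury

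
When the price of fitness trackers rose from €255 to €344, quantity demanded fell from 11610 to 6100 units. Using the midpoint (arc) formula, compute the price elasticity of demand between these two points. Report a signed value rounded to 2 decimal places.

%ΔQ = (6100 − 11610) / [(11610 + 6100)/2] = -5510/8855 = -0.622247…
%ΔP = (344 − 255) / [(255 + 344)/2] = 89/299.5 = 0.297161…
Arc Ed = %ΔQ / %ΔP = (-5510/8855) / (89/299.5) = -2.0939…

-2.09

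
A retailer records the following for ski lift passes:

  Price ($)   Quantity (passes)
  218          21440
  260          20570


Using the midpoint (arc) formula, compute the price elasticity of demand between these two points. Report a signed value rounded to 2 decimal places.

%ΔQ = (20570 − 21440) / [(21440 + 20570)/2] = -870/21005 = -0.041418…
%ΔP = (260 − 218) / [(218 + 260)/2] = 42/239 = 0.175732…
Arc Ed = %ΔQ / %ΔP = (-870/21005) / (42/239) = -0.2356…

-0.24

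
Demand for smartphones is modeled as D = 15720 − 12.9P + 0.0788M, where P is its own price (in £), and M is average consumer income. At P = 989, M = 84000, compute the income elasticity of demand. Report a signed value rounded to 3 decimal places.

0.691

At the given values, D = 15720 − 12.9(989) + 0.0788(84000) = 9581.1.
∂D/∂M = 0.0788.
E = (0.0788) × (84000/9581.1) = 0.69086…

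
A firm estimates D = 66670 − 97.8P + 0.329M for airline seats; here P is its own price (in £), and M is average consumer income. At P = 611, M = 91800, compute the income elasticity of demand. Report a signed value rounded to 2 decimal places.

0.81

At the given values, D = 66670 − 97.8(611) + 0.329(91800) = 37116.4.
∂D/∂M = 0.329.
E = (0.329) × (91800/37116.4) = 0.8137…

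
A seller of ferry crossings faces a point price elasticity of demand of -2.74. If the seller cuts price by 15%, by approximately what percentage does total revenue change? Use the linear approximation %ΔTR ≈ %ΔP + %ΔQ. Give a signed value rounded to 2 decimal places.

+26.10%

%ΔQ ≈ Ed × %ΔP = (-2.74) × (-15%) = +41.1000%
%ΔTR ≈ %ΔP + %ΔQ = (-15%) + (+41.1000%) = +26.1000%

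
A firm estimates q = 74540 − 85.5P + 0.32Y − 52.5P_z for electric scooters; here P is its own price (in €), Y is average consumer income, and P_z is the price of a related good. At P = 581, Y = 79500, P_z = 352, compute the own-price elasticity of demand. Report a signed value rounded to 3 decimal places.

-1.561

At the given values, q = 74540 − 85.5(581) + 0.32(79500) − 52.5(352) = 31824.5.
∂q/∂P = −85.5.
E = (-85.5) × (581/31824.5) = -1.56092…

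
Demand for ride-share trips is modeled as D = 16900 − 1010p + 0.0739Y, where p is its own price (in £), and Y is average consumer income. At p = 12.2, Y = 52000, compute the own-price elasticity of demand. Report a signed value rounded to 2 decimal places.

-1.46

At the given values, D = 16900 − 1010(12.2) + 0.0739(52000) = 8420.8.
∂D/∂p = −1010.
E = (-1010) × (12.2/8420.8) = -1.4632…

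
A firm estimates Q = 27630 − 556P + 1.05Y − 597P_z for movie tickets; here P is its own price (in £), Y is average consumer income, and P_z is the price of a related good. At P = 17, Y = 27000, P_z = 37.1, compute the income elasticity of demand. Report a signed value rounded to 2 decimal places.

At the given values, Q = 27630 − 556(17) + 1.05(27000) − 597(37.1) = 24379.3.
∂Q/∂Y = 1.05.
E = (1.05) × (27000/24379.3) = 1.1628…

1.16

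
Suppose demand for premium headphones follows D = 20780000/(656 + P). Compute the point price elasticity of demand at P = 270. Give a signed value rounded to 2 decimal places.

-0.29

dD/dP = −20780000/(656 + P)² = -24.2339. At P = 270, D = 22440.6.
Ed = (dD/dP)·(P/D) = (-24.2339) × (270/22440.6) = -0.2915…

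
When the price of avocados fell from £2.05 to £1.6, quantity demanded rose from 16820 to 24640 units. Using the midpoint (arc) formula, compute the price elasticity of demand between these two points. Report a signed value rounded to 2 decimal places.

-1.53

%ΔQ = (24640 − 16820) / [(16820 + 24640)/2] = 7820/20730 = 0.377231…
%ΔP = (1.6 − 2.05) / [(2.05 + 1.6)/2] = -0.45/1.825 = -0.246575…
Arc Ed = %ΔQ / %ΔP = (7820/20730) / (-0.45/1.825) = -1.5298…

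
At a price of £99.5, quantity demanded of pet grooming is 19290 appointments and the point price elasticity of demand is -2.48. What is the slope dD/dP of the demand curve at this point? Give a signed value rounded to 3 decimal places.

-480.796

Ed = (dD/dP)·(P/D) ⇒ dD/dP = Ed·D/P = (-2.48)·19290/99.5 = -480.79597…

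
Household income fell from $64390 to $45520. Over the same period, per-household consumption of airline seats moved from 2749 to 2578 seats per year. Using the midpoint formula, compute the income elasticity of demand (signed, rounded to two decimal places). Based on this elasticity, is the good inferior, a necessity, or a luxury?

0.19; necessity

%ΔQ = (2578 − 2749)/[( 2749 + 2578)/2] = -171/2663.5 = -0.064201…
%ΔIncome = (45520 − 64390)/[( 64390 + 45520)/2] = -18870/54955 = -0.343371…
E_income = (-171/2663.5) / (-18870/54955) = 0.1869…
0 < E_income < 1 ⇒ normal good, necessity.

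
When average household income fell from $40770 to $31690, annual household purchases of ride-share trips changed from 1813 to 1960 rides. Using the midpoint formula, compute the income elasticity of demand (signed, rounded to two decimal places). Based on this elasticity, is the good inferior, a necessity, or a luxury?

-0.31; inferior

%ΔQ = (1960 − 1813)/[( 1813 + 1960)/2] = 147/1886.5 = 0.077922…
%ΔIncome = (31690 − 40770)/[( 40770 + 31690)/2] = -9080/36230 = -0.250621…
E_income = (147/1886.5) / (-9080/36230) = -0.3109…
E_income < 0 ⇒ inferior good.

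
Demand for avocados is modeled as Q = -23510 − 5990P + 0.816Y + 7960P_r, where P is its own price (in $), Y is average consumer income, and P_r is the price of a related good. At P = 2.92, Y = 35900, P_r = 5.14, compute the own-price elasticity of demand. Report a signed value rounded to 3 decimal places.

-0.599

At the given values, Q = -23510 − 5990(2.92) + 0.816(35900) + 7960(5.14) = 29208.
∂Q/∂P = −5990.
E = (-5990) × (2.92/29208) = -0.59883…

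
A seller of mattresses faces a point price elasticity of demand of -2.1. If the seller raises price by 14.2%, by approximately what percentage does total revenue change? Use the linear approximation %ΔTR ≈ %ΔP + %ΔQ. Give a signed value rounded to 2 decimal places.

%ΔQ ≈ Ed × %ΔP = (-2.1) × (+14.2%) = -29.8200%
%ΔTR ≈ %ΔP + %ΔQ = (+14.2%) + (-29.8200%) = -15.6200%

-15.62%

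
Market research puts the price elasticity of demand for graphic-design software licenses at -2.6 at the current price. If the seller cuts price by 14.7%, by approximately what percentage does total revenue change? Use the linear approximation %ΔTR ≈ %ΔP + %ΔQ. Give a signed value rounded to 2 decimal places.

%ΔQ ≈ Ed × %ΔP = (-2.6) × (-14.7%) = +38.2200%
%ΔTR ≈ %ΔP + %ΔQ = (-14.7%) + (+38.2200%) = +23.5200%

+23.52%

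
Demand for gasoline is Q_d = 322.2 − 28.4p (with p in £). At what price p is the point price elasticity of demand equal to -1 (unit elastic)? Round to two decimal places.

5.67

Ed = −28.4p/(322.2 − 28.4p). Set this equal to -1:
28.4p = 1·(322.2 − 28.4p) ⇒ 28.4p(1 + 1) = 1·322.2
p = 1·322.2 / (28.4·2) = 5.6725…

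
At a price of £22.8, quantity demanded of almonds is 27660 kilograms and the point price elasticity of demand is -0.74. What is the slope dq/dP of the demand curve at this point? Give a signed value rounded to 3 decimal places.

Ed = (dq/dP)·(P/q) ⇒ dq/dP = Ed·q/P = (-0.74)·27660/22.8 = -897.73684…

-897.737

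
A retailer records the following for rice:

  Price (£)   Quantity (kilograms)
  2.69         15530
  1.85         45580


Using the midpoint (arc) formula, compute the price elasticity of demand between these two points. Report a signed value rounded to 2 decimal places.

-2.66

%ΔQ = (45580 − 15530) / [(15530 + 45580)/2] = 30050/30555 = 0.983472…
%ΔP = (1.85 − 2.69) / [(2.69 + 1.85)/2] = -0.84/2.27 = -0.370044…
Arc Ed = %ΔQ / %ΔP = (30050/30555) / (-0.84/2.27) = -2.6577…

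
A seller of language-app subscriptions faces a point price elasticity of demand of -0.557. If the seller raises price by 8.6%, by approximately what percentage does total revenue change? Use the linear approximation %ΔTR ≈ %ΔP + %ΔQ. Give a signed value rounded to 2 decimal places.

%ΔQ ≈ Ed × %ΔP = (-0.557) × (+8.6%) = -4.7902%
%ΔTR ≈ %ΔP + %ΔQ = (+8.6%) + (-4.7902%) = +3.8098%

+3.81%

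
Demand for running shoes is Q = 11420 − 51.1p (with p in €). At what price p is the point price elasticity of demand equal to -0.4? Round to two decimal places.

Ed = −51.1p/(11420 − 51.1p). Set this equal to -0.4:
51.1p = 0.4·(11420 − 51.1p) ⇒ 51.1p(1 + 0.4) = 0.4·11420
p = 0.4·11420 / (51.1·1.4) = 63.8523…

63.85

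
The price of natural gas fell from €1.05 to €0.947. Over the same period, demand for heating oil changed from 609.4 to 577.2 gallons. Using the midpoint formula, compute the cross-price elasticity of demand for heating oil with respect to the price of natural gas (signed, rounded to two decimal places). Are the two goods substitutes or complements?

0.53; substitutes

%ΔQ_{heating oil} = (577.2 − 609.4)/avg = -32.2/593.3 = -0.054272…
%ΔP_{natural gas} = (0.947 − 1.05)/avg = -0.103/0.9985 = -0.103154…
E_cross = (-32.2/593.3) / (-0.103/0.9985) = 0.5261…
E_cross > 0 ⇒ the goods are substitutes.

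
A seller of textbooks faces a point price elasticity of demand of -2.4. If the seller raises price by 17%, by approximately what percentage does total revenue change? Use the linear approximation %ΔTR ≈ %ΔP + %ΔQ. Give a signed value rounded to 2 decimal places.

%ΔQ ≈ Ed × %ΔP = (-2.4) × (+17%) = -40.8000%
%ΔTR ≈ %ΔP + %ΔQ = (+17%) + (-40.8000%) = -23.8000%

-23.80%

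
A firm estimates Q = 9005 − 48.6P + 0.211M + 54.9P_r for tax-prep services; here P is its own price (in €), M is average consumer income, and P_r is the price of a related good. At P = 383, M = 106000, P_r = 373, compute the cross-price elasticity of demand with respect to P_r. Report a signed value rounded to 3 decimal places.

0.616

At the given values, Q = 9005 − 48.6(383) + 0.211(106000) + 54.9(373) = 33234.9.
∂Q/∂P_r = 54.9.
E = (54.9) × (373/33234.9) = 0.61615…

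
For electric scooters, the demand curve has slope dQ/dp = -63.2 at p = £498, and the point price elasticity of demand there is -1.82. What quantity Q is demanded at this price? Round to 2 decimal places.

Ed = (dQ/dp)·(p/Q) ⇒ Q = (dQ/dp)·p/Ed = (-63.2)·498/(-1.82) = 17293.1868…

17293.19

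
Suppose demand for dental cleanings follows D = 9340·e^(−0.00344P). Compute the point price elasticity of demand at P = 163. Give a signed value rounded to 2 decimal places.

dD/dP = −0.00344·D = -18.3395. At P = 163, D = 5331.25.
Ed = (dD/dP)·(P/D) = (-18.3395) × (163/5331.25) = -0.5607…

-0.56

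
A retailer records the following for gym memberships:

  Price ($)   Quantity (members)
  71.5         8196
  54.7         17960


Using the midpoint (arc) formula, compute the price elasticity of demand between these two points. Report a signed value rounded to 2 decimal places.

%ΔQ = (17960 − 8196) / [(8196 + 17960)/2] = 9764/13078 = 0.746597…
%ΔP = (54.7 − 71.5) / [(71.5 + 54.7)/2] = -16.8/63.1 = -0.266244…
Arc Ed = %ΔQ / %ΔP = (9764/13078) / (-16.8/63.1) = -2.8041…

-2.80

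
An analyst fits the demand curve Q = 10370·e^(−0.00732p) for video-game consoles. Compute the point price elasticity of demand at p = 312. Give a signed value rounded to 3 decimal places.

-2.284

dQ/dp = −0.00732·Q = -7.73447. At p = 312, Q = 1056.62.
Ed = (dQ/dp)·(p/Q) = (-7.73447) × (312/1056.62) = -2.28384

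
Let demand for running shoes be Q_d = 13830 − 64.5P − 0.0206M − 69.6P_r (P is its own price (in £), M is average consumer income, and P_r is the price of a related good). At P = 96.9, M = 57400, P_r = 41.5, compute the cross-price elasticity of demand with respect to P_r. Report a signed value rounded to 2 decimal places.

-0.82

At the given values, Q_d = 13830 − 64.5(96.9) − 0.0206(57400) − 69.6(41.5) = 3509.11.
∂Q_d/∂P_r = -69.6.
E = (-69.6) × (41.5/3509.11) = -0.8231…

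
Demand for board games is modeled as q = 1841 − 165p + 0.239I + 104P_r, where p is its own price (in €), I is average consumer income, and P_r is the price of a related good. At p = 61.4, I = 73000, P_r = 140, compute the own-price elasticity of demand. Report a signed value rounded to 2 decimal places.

At the given values, q = 1841 − 165(61.4) + 0.239(73000) + 104(140) = 23717.
∂q/∂p = −165.
E = (-165) × (61.4/23717) = -0.4271…

-0.43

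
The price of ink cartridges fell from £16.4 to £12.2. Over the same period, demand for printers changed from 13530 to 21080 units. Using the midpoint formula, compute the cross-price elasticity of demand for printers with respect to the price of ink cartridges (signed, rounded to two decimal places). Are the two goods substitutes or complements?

%ΔQ_{printers} = (21080 − 13530)/avg = 7550/17305 = 0.436290…
%ΔP_{ink cartridges} = (12.2 − 16.4)/avg = -4.2/14.3 = -0.293706…
E_cross = (7550/17305) / (-4.2/14.3) = -1.4854…
E_cross < 0 ⇒ the goods are complements.

-1.49; complements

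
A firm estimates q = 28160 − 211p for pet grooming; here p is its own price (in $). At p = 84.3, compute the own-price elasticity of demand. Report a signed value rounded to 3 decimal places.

-1.715

At the given values, q = 28160 − 211(84.3) = 10372.7.
∂q/∂p = −211.
E = (-211) × (84.3/10372.7) = -1.71481…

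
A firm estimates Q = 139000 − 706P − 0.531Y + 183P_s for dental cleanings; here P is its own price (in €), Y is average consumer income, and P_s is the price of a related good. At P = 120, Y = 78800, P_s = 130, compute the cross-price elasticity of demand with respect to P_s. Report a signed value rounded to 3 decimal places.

0.657

At the given values, Q = 139000 − 706(120) − 0.531(78800) + 183(130) = 36227.2.
∂Q/∂P_s = 183.
E = (183) × (130/36227.2) = 0.65668…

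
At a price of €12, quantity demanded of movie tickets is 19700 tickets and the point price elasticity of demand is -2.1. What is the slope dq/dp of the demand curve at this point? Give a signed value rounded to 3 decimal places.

Ed = (dq/dp)·(p/q) ⇒ dq/dp = Ed·q/p = (-2.1)·19700/12 = -3447.5

-3447.500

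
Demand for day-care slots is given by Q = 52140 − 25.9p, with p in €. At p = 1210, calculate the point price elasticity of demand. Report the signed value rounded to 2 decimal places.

dQ/dp = −25.9. At p = 1210, Q = 52140 − 25.9(1210) = 20801.
Ed = (dQ/dp)·(p/Q) = −25.9 × (1210/20801) = -1.5066…

-1.51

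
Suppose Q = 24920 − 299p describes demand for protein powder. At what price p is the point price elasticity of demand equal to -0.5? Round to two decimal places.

27.78

Ed = −299p/(24920 − 299p). Set this equal to -0.5:
299p = 0.5·(24920 − 299p) ⇒ 299p(1 + 0.5) = 0.5·24920
p = 0.5·24920 / (299·1.5) = 27.7814…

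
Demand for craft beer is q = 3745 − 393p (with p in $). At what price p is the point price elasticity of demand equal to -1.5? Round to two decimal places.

5.72

Ed = −393p/(3745 − 393p). Set this equal to -1.5:
393p = 1.5·(3745 − 393p) ⇒ 393p(1 + 1.5) = 1.5·3745
p = 1.5·3745 / (393·2.5) = 5.7175…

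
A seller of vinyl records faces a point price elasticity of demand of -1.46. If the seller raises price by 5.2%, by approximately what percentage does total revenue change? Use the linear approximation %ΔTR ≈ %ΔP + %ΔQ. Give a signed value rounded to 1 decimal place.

-2.4%

%ΔQ ≈ Ed × %ΔP = (-1.46) × (+5.2%) = -7.5920%
%ΔTR ≈ %ΔP + %ΔQ = (+5.2%) + (-7.5920%) = -2.3920%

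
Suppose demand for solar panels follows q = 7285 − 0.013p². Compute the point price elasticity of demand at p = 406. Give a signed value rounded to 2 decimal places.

dq/dp = −2·0.013·p = -10.556. At p = 406, q = 5142.132.
Ed = (dq/dp)·(p/q) = (-10.556) × (406/5142.132) = -0.8334…

-0.83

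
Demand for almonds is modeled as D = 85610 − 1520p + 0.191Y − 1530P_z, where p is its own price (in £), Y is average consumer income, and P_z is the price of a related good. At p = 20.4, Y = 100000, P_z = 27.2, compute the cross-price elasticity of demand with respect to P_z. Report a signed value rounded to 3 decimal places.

-1.297

At the given values, D = 85610 − 1520(20.4) + 0.191(100000) − 1530(27.2) = 32086.
∂D/∂P_z = -1530.
E = (-1530) × (27.2/32086) = -1.29701…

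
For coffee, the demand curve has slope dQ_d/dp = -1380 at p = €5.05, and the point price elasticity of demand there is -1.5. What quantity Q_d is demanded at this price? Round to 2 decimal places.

Ed = (dQ_d/dp)·(p/Q_d) ⇒ Q_d = (dQ_d/dp)·p/Ed = (-1380)·5.05/(-1.5) = 4646

4646.00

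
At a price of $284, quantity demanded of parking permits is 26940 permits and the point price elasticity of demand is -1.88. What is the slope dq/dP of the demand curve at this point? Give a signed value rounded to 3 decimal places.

Ed = (dq/dP)·(P/q) ⇒ dq/dP = Ed·q/P = (-1.88)·26940/284 = -178.33521…

-178.335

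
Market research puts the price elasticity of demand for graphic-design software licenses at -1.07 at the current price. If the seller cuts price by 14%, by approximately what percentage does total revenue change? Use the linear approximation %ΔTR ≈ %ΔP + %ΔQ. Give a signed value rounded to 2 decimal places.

+0.98%

%ΔQ ≈ Ed × %ΔP = (-1.07) × (-14%) = +14.9800%
%ΔTR ≈ %ΔP + %ΔQ = (-14%) + (+14.9800%) = +0.9800%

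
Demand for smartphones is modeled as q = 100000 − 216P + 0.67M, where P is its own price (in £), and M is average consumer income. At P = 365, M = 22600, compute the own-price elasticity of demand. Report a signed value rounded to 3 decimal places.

At the given values, q = 100000 − 216(365) + 0.67(22600) = 36302.
∂q/∂P = −216.
E = (-216) × (365/36302) = -2.17178…

-2.172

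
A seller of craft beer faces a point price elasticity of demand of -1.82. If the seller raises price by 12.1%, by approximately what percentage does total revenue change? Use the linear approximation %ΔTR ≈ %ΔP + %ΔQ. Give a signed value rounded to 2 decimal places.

-9.92%

%ΔQ ≈ Ed × %ΔP = (-1.82) × (+12.1%) = -22.0220%
%ΔTR ≈ %ΔP + %ΔQ = (+12.1%) + (-22.0220%) = -9.9220%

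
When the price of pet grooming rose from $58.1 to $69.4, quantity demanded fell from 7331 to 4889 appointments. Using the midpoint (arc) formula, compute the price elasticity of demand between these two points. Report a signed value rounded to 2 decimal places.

%ΔQ = (4889 − 7331) / [(7331 + 4889)/2] = -2442/6110 = -0.399672…
%ΔP = (69.4 − 58.1) / [(58.1 + 69.4)/2] = 11.3/63.75 = 0.177254…
Arc Ed = %ΔQ / %ΔP = (-2442/6110) / (11.3/63.75) = -2.2547…

-2.25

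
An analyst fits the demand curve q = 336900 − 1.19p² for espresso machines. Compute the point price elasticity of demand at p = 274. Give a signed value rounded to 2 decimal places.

dq/dp = −2·1.19·p = -652.12. At p = 274, q = 247559.56.
Ed = (dq/dp)·(p/q) = (-652.12) × (274/247559.56) = -0.7217…

-0.72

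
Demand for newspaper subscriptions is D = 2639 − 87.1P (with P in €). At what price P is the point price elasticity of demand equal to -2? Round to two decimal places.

Ed = −87.1P/(2639 − 87.1P). Set this equal to -2:
87.1P = 2·(2639 − 87.1P) ⇒ 87.1P(1 + 2) = 2·2639
P = 2·2639 / (87.1·3) = 20.1990…

20.20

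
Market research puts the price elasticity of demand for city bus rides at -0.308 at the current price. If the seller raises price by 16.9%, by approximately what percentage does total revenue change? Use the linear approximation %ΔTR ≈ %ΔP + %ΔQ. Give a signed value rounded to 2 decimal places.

%ΔQ ≈ Ed × %ΔP = (-0.308) × (+16.9%) = -5.2052%
%ΔTR ≈ %ΔP + %ΔQ = (+16.9%) + (-5.2052%) = +11.6948%

+11.69%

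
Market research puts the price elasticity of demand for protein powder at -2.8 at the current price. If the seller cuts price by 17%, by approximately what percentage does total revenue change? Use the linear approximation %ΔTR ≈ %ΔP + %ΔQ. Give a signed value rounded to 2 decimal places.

+30.60%

%ΔQ ≈ Ed × %ΔP = (-2.8) × (-17%) = +47.6000%
%ΔTR ≈ %ΔP + %ΔQ = (-17%) + (+47.6000%) = +30.6000%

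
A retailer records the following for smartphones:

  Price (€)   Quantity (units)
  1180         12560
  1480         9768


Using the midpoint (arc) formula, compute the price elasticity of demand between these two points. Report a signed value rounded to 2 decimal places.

%ΔQ = (9768 − 12560) / [(12560 + 9768)/2] = -2792/11164 = -0.250089…
%ΔP = (1480 − 1180) / [(1180 + 1480)/2] = 300/1330 = 0.225563…
Arc Ed = %ΔQ / %ΔP = (-2792/11164) / (300/1330) = -1.1087…

-1.11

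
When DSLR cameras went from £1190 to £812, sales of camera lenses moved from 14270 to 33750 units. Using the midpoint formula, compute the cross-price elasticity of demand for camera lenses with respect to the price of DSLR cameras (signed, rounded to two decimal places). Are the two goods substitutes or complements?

-2.15; complements

%ΔQ_{camera lenses} = (33750 − 14270)/avg = 19480/24010 = 0.811328…
%ΔP_{DSLR cameras} = (812 − 1190)/avg = -378/1001 = -0.377622…
E_cross = (19480/24010) / (-378/1001) = -2.1485…
E_cross < 0 ⇒ the goods are complements.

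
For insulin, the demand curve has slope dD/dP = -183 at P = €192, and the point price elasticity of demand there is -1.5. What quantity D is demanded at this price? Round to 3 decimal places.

Ed = (dD/dP)·(P/D) ⇒ D = (dD/dP)·P/Ed = (-183)·192/(-1.5) = 23424

23424.000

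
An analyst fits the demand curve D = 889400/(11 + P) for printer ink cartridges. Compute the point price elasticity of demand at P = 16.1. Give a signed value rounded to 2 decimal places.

-0.59

dD/dP = −889400/(11 + P)² = -1211.04. At P = 16.1, D = 32819.2.
Ed = (dD/dP)·(P/D) = (-1211.04) × (16.1/32819.2) = -0.5940…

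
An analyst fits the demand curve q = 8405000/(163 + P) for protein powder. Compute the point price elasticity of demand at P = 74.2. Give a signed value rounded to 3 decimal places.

dq/dP = −8405000/(163 + P)² = -149.385. At P = 74.2, q = 35434.2.
Ed = (dq/dP)·(P/q) = (-149.385) × (74.2/35434.2) = -0.31281…

-0.313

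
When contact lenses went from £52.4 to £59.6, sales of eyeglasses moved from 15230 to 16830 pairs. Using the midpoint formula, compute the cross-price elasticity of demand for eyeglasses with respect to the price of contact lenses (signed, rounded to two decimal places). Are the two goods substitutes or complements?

%ΔQ_{eyeglasses} = (16830 − 15230)/avg = 1600/16030 = 0.099812…
%ΔP_{contact lenses} = (59.6 − 52.4)/avg = 7.2/56 = 0.128571…
E_cross = (1600/16030) / (7.2/56) = 0.7763…
E_cross > 0 ⇒ the goods are substitutes.

0.78; substitutes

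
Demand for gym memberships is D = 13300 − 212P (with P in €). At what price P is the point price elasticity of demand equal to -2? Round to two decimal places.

Ed = −212P/(13300 − 212P). Set this equal to -2:
212P = 2·(13300 − 212P) ⇒ 212P(1 + 2) = 2·13300
P = 2·13300 / (212·3) = 41.8238…

41.82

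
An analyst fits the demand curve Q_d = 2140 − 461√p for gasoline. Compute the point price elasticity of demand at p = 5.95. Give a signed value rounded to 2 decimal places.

dQ_d/dp = −461/(2√p) = -94.4958. At p = 5.95, Q_d = 1015.5.
Ed = (dQ_d/dp)·(p/Q_d) = (-94.4958) × (5.95/1015.5) = -0.5536…

-0.55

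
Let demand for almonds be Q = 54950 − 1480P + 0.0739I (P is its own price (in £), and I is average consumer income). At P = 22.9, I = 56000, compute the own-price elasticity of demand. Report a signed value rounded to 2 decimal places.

-1.35

At the given values, Q = 54950 − 1480(22.9) + 0.0739(56000) = 25196.4.
∂Q/∂P = −1480.
E = (-1480) × (22.9/25196.4) = -1.3451…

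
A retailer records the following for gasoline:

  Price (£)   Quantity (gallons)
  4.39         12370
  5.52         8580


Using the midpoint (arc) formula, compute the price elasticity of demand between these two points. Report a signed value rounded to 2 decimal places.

-1.59

%ΔQ = (8580 − 12370) / [(12370 + 8580)/2] = -3790/10475 = -0.361813…
%ΔP = (5.52 − 4.39) / [(4.39 + 5.52)/2] = 1.13/4.955 = 0.228052…
Arc Ed = %ΔQ / %ΔP = (-3790/10475) / (1.13/4.955) = -1.5865…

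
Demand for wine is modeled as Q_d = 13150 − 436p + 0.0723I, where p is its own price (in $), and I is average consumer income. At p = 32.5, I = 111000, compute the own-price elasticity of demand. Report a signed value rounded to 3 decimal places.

-2.023

At the given values, Q_d = 13150 − 436(32.5) + 0.0723(111000) = 7005.3.
∂Q_d/∂p = −436.
E = (-436) × (32.5/7005.3) = -2.02275…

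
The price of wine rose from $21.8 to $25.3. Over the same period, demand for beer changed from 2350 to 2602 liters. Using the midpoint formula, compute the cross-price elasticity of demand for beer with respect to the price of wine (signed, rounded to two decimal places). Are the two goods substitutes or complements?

0.68; substitutes

%ΔQ_{beer} = (2602 − 2350)/avg = 252/2476 = 0.101777…
%ΔP_{wine} = (25.3 − 21.8)/avg = 3.5/23.55 = 0.148619…
E_cross = (252/2476) / (3.5/23.55) = 0.6848…
E_cross > 0 ⇒ the goods are substitutes.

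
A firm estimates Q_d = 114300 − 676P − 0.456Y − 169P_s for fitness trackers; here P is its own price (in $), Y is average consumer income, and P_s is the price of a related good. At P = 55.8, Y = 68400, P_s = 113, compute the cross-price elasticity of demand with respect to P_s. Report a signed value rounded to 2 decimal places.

-0.73

At the given values, Q_d = 114300 − 676(55.8) − 0.456(68400) − 169(113) = 26291.8.
∂Q_d/∂P_s = -169.
E = (-169) × (113/26291.8) = -0.7263…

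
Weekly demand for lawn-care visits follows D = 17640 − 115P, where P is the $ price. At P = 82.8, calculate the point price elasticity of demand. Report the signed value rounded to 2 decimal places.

dD/dP = −115. At P = 82.8, D = 17640 − 115(82.8) = 8118.
Ed = (dD/dP)·(P/D) = −115 × (82.8/8118) = -1.1729…

-1.17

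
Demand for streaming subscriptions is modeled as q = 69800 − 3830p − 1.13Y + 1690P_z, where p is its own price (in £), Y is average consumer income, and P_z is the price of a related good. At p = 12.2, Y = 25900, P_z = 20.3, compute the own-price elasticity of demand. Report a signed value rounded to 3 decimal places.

At the given values, q = 69800 − 3830(12.2) − 1.13(25900) + 1690(20.3) = 28114.
∂q/∂p = −3830.
E = (-3830) × (12.2/28114) = -1.66201…

-1.662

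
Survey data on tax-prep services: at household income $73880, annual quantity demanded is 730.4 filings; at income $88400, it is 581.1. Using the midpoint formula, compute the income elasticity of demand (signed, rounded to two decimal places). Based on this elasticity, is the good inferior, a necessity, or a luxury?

%ΔQ = (581.1 − 730.4)/[( 730.4 + 581.1)/2] = -149.3/655.75 = -0.227678…
%ΔIncome = (88400 − 73880)/[( 73880 + 88400)/2] = 14520/81140 = 0.178949…
E_income = (-149.3/655.75) / (14520/81140) = -1.2723…
E_income < 0 ⇒ inferior good.

-1.27; inferior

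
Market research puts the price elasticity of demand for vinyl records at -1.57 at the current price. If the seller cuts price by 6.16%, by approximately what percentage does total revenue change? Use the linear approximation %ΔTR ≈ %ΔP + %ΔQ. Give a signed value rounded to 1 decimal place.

%ΔQ ≈ Ed × %ΔP = (-1.57) × (-6.16%) = +9.6712%
%ΔTR ≈ %ΔP + %ΔQ = (-6.16%) + (+9.6712%) = +3.5112%

+3.5%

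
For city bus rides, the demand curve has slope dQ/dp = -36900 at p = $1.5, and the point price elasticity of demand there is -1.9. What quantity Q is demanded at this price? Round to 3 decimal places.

29131.579

Ed = (dQ/dp)·(p/Q) ⇒ Q = (dQ/dp)·p/Ed = (-36900)·1.5/(-1.9) = 29131.57894…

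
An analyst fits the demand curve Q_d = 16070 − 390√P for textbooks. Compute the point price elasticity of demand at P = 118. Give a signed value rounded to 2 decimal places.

dQ_d/dP = −390/(2√P) = -17.9512. At P = 118, Q_d = 11833.5.
Ed = (dQ_d/dP)·(P/Q_d) = (-17.9512) × (118/11833.5) = -0.1790…

-0.18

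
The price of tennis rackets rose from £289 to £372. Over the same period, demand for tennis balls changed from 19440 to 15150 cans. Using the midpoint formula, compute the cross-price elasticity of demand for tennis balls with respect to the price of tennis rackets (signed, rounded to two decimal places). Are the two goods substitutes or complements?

-0.99; complements

%ΔQ_{tennis balls} = (15150 − 19440)/avg = -4290/17295 = -0.248048…
%ΔP_{tennis rackets} = (372 − 289)/avg = 83/330.5 = 0.251134…
E_cross = (-4290/17295) / (83/330.5) = -0.9877…
E_cross < 0 ⇒ the goods are complements.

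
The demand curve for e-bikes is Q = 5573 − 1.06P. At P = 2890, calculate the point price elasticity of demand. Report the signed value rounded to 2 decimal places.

dQ/dP = −1.06. At P = 2890, Q = 5573 − 1.06(2890) = 2509.6.
Ed = (dQ/dP)·(P/Q) = −1.06 × (2890/2509.6) = -1.2206…

-1.22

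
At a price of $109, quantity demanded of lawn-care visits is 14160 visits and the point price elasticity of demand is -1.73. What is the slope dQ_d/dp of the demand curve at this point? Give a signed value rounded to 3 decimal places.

-224.741

Ed = (dQ_d/dp)·(p/Q_d) ⇒ dQ_d/dp = Ed·Q_d/p = (-1.73)·14160/109 = -224.74128…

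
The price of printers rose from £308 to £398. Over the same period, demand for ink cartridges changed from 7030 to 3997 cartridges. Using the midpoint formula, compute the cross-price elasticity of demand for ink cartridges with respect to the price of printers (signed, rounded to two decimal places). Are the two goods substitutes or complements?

-2.16; complements

%ΔQ_{ink cartridges} = (3997 − 7030)/avg = -3033/5513.5 = -0.550104…
%ΔP_{printers} = (398 − 308)/avg = 90/353 = 0.254957…
E_cross = (-3033/5513.5) / (90/353) = -2.1576…
E_cross < 0 ⇒ the goods are complements.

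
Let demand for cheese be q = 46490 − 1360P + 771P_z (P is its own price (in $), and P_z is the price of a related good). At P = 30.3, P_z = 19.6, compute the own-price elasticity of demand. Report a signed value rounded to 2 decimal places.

At the given values, q = 46490 − 1360(30.3) + 771(19.6) = 20393.6.
∂q/∂P = −1360.
E = (-1360) × (30.3/20393.6) = -2.0206…

-2.02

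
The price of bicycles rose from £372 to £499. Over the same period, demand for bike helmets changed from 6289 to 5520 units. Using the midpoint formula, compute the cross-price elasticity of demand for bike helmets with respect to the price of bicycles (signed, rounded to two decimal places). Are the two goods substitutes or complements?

-0.45; complements

%ΔQ_{bike helmets} = (5520 − 6289)/avg = -769/5904.5 = -0.130239…
%ΔP_{bicycles} = (499 − 372)/avg = 127/435.5 = 0.291618…
E_cross = (-769/5904.5) / (127/435.5) = -0.4466…
E_cross < 0 ⇒ the goods are complements.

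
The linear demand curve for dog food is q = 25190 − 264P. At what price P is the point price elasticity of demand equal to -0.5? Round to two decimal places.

Ed = −264P/(25190 − 264P). Set this equal to -0.5:
264P = 0.5·(25190 − 264P) ⇒ 264P(1 + 0.5) = 0.5·25190
P = 0.5·25190 / (264·1.5) = 31.8055…

31.81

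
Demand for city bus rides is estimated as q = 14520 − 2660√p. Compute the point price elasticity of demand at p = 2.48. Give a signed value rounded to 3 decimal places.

dq/dp = −2660/(2√p) = -844.551. At p = 2.48, q = 10331.
Ed = (dq/dp)·(p/q) = (-844.551) × (2.48/10331) = -0.20273…

-0.203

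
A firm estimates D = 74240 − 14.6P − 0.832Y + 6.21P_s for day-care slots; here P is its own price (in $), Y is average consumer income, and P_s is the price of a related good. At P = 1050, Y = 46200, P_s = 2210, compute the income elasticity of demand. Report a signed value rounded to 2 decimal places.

At the given values, D = 74240 − 14.6(1050) − 0.832(46200) + 6.21(2210) = 34195.7.
∂D/∂Y = -0.832.
E = (-0.832) × (46200/34195.7) = -1.1240…

-1.12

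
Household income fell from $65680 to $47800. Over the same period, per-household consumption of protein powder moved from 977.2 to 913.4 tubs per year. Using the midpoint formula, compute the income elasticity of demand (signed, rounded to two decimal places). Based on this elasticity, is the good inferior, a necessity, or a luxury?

%ΔQ = (913.4 − 977.2)/[( 977.2 + 913.4)/2] = -63.8/945.3 = -0.067491…
%ΔIncome = (47800 − 65680)/[( 65680 + 47800)/2] = -17880/56740 = -0.315121…
E_income = (-63.8/945.3) / (-17880/56740) = 0.2141…
0 < E_income < 1 ⇒ normal good, necessity.

0.21; necessity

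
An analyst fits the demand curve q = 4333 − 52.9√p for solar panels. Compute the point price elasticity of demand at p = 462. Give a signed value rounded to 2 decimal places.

-0.18

dq/dp = −52.9/(2√p) = -1.23057. At p = 462, q = 3195.96.
Ed = (dq/dp)·(p/q) = (-1.23057) × (462/3195.96) = -0.1778…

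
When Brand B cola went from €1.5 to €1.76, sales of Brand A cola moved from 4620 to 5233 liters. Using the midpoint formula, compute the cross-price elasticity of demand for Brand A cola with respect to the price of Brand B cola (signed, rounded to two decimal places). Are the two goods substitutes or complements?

%ΔQ_{Brand A cola} = (5233 − 4620)/avg = 613/4926.5 = 0.124429…
%ΔP_{Brand B cola} = (1.76 − 1.5)/avg = 0.26/1.63 = 0.159509…
E_cross = (613/4926.5) / (0.26/1.63) = 0.7800…
E_cross > 0 ⇒ the goods are substitutes.

0.78; substitutes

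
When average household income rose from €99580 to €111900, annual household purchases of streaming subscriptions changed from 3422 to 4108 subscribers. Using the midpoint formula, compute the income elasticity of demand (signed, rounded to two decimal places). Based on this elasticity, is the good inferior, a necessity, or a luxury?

1.56; luxury

%ΔQ = (4108 − 3422)/[( 3422 + 4108)/2] = 686/3765 = 0.182204…
%ΔIncome = (111900 − 99580)/[( 99580 + 111900)/2] = 12320/105740 = 0.116512…
E_income = (686/3765) / (12320/105740) = 1.5638…
E_income > 1 ⇒ normal good, luxury.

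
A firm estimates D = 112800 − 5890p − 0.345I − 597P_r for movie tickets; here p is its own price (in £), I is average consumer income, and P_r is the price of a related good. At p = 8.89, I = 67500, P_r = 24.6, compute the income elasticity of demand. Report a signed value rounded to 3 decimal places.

-1.037

At the given values, D = 112800 − 5890(8.89) − 0.345(67500) − 597(24.6) = 22464.2.
∂D/∂I = -0.345.
E = (-0.345) × (67500/22464.2) = -1.03664…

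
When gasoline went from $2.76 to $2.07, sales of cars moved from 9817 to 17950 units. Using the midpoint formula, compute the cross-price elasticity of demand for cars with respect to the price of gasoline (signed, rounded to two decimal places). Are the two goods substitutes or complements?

-2.05; complements

%ΔQ_{cars} = (17950 − 9817)/avg = 8133/13883.5 = 0.585803…
%ΔP_{gasoline} = (2.07 − 2.76)/avg = -0.69/2.415 = -0.285714…
E_cross = (8133/13883.5) / (-0.69/2.415) = -2.0503…
E_cross < 0 ⇒ the goods are complements.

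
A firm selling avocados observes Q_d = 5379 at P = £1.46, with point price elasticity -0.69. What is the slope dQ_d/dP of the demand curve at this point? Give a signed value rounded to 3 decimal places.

Ed = (dQ_d/dP)·(P/Q_d) ⇒ dQ_d/dP = Ed·Q_d/P = (-0.69)·5379/1.46 = -2542.13013…

-2542.130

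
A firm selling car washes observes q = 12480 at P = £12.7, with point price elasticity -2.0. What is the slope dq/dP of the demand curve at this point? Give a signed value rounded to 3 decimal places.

Ed = (dq/dP)·(P/q) ⇒ dq/dP = Ed·q/P = (-2.0)·12480/12.7 = -1965.35433…

-1965.354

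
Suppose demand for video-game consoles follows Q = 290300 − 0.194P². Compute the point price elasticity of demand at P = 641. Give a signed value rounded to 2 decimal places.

dQ/dP = −2·0.194·P = -248.708. At P = 641, Q = 210589.086.
Ed = (dQ/dP)·(P/Q) = (-248.708) × (641/210589.086) = -0.7570…

-0.76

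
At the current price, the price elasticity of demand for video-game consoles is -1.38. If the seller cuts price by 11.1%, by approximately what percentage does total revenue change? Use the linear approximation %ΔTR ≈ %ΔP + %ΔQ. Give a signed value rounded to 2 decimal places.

%ΔQ ≈ Ed × %ΔP = (-1.38) × (-11.1%) = +15.3180%
%ΔTR ≈ %ΔP + %ΔQ = (-11.1%) + (+15.3180%) = +4.2180%

+4.22%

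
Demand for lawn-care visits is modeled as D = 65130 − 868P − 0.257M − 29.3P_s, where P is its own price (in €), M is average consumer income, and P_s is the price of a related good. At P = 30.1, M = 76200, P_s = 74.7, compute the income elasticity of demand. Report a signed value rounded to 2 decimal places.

-1.14

At the given values, D = 65130 − 868(30.1) − 0.257(76200) − 29.3(74.7) = 17231.09.
∂D/∂M = -0.257.
E = (-0.257) × (76200/17231.09) = -1.1365…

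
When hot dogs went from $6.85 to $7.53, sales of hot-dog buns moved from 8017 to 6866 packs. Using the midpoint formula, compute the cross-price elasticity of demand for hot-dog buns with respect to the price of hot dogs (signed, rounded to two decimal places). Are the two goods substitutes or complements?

-1.64; complements

%ΔQ_{hot-dog buns} = (6866 − 8017)/avg = -1151/7441.5 = -0.154673…
%ΔP_{hot dogs} = (7.53 − 6.85)/avg = 0.68/7.19 = 0.094575…
E_cross = (-1151/7441.5) / (0.68/7.19) = -1.6354…
E_cross < 0 ⇒ the goods are complements.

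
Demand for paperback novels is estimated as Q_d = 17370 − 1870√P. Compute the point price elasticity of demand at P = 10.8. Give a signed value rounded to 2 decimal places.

-0.27

dQ_d/dP = −1870/(2√P) = -284.511. At P = 10.8, Q_d = 11224.6.
Ed = (dQ_d/dP)·(P/Q_d) = (-284.511) × (10.8/11224.6) = -0.2737…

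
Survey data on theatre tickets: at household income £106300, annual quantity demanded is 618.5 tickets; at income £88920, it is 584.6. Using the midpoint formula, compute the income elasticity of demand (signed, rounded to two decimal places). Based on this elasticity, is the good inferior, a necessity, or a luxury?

%ΔQ = (584.6 − 618.5)/[( 618.5 + 584.6)/2] = -33.9/601.55 = -0.056354…
%ΔIncome = (88920 − 106300)/[( 106300 + 88920)/2] = -17380/97610 = -0.178055…
E_income = (-33.9/601.55) / (-17380/97610) = 0.3164…
0 < E_income < 1 ⇒ normal good, necessity.

0.32; necessity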